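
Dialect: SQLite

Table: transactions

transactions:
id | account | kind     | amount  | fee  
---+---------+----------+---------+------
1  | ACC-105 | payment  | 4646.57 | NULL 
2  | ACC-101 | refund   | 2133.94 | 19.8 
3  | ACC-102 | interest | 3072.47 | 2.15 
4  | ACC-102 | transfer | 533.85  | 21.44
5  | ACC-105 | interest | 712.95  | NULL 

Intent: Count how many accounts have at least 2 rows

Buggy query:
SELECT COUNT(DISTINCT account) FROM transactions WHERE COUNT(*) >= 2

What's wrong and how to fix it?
Bug: WHERE filters individual rows, not groups, so a group-level COUNT is invalid there

Fix: Group first with HAVING COUNT(*) >= 2, then COUNT the resulting groups

Corrected query:
SELECT COUNT(*) FROM (SELECT account FROM transactions GROUP BY account HAVING COUNT(*) >= 2)

Result:
COUNT(*)
--------
2       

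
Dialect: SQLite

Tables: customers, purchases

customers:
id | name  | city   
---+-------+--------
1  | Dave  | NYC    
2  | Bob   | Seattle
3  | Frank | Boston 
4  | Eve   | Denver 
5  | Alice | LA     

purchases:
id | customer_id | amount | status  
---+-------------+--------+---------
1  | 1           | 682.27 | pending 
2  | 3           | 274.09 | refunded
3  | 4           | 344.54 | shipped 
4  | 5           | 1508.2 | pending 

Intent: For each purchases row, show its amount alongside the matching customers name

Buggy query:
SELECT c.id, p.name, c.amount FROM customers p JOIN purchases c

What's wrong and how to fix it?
Bug: Missing join condition: each purchases row is matched to all customers rows instead of just its own

Fix: Add ON c.customer_id = p.id to the JOIN

Corrected query:
SELECT c.id, p.name, c.amount FROM customers p JOIN purchases c ON c.customer_id = p.id

Result:
id | name  | amount
---+-------+-------
1  | Dave  | 682.27
2  | Frank | 274.09
3  | Eve   | 344.54
4  | Alice | 1508.2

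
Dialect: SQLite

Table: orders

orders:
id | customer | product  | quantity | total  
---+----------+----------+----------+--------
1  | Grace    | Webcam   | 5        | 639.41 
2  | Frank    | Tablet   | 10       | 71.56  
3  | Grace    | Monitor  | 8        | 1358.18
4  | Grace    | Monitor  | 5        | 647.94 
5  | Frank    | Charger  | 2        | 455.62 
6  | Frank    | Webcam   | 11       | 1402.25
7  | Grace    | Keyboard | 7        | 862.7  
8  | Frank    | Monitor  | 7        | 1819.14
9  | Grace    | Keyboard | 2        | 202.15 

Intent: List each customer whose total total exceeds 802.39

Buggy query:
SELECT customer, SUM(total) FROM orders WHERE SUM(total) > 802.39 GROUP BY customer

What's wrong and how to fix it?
Bug: Aggregate functions cannot appear in a WHERE clause

Fix: Use HAVING (which filters groups after aggregation) instead of WHERE

Corrected query:
SELECT customer, SUM(total) FROM orders GROUP BY customer HAVING SUM(total) > 802.39

Result:
customer | SUM(total)
---------+-----------
Frank    | 3748.57   
Grace    | 3710.38   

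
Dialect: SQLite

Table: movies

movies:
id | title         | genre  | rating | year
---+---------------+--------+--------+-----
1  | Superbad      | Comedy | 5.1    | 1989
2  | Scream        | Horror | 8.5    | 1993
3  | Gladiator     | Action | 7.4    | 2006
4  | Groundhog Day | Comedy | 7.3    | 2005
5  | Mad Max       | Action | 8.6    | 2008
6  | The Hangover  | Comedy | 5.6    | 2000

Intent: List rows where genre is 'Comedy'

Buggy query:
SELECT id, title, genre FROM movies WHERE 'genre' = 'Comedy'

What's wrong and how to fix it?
Bug: 'genre' in single quotes is a string literal, not the column; the comparison is literal-vs-literal and never true

Fix: Reference the column as genre without single quotes

Corrected query:
SELECT id, title, genre FROM movies WHERE genre = 'Comedy'

Result:
id | title         | genre 
---+---------------+-------
1  | Superbad      | Comedy
4  | Groundhog Day | Comedy
6  | The Hangover  | Comedy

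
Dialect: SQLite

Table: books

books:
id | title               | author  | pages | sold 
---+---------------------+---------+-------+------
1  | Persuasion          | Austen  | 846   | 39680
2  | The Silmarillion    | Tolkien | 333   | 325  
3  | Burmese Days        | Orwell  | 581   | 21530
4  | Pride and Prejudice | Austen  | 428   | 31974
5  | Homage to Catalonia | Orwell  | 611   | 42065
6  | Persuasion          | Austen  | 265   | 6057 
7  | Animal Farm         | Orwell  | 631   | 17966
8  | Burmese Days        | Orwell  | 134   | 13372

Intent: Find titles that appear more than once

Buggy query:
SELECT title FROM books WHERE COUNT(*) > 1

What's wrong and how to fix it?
Bug: COUNT(*) is an aggregate and cannot be used in WHERE

Fix: Group first, then use HAVING for the count condition

Corrected query:
SELECT title FROM books GROUP BY title HAVING COUNT(*) > 1

Result:
title       
------------
Burmese Days
Persuasion  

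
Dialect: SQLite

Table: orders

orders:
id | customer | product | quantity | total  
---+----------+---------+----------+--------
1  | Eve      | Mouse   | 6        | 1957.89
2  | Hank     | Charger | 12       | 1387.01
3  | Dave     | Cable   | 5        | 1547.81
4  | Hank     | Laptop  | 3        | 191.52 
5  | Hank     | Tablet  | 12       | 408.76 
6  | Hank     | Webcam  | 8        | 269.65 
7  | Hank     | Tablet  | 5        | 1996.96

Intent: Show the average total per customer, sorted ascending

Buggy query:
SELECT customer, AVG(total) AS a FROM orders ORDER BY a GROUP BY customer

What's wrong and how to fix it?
Bug: GROUP BY must precede ORDER BY

Fix: Reorder: SELECT … FROM … GROUP BY … ORDER BY …

Corrected query:
SELECT customer, AVG(total) AS a FROM orders GROUP BY customer ORDER BY a

Result:
customer | a      
---------+--------
Hank     | 850.78 
Dave     | 1547.81
Eve      | 1957.89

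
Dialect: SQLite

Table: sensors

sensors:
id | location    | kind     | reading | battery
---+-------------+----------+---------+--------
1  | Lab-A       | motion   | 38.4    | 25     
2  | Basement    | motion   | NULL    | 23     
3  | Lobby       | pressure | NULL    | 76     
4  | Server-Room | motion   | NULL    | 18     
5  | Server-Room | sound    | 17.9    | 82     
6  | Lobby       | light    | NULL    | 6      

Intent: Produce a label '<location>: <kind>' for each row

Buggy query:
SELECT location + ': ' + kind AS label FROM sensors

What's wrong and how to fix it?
Bug: SQLite uses || for string concatenation; + coerces text to numbers (yielding 0)

Fix: Replace + with || to concatenate text

Corrected query:
SELECT location || ': ' || kind AS label FROM sensors

Result:
label              
-------------------
Lab-A: motion      
Basement: motion   
Lobby: pressure    
Server-Room: motion
Server-Room: sound 
Lobby: light       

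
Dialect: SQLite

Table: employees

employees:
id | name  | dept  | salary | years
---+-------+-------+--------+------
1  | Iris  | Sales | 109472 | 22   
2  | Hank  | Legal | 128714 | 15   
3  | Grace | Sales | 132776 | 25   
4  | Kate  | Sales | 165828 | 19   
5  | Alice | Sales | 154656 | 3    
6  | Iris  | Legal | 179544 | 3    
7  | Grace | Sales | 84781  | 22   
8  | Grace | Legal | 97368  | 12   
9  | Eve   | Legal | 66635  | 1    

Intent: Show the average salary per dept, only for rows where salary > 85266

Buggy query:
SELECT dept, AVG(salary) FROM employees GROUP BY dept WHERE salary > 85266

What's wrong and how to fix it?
Bug: WHERE cannot follow GROUP BY

Fix: Place WHERE between FROM and GROUP BY

Corrected query:
SELECT dept, AVG(salary) FROM employees WHERE salary > 85266 GROUP BY dept

Result:
dept  | AVG(salary)  
------+--------------
Legal | 135208.666667
Sales | 140683       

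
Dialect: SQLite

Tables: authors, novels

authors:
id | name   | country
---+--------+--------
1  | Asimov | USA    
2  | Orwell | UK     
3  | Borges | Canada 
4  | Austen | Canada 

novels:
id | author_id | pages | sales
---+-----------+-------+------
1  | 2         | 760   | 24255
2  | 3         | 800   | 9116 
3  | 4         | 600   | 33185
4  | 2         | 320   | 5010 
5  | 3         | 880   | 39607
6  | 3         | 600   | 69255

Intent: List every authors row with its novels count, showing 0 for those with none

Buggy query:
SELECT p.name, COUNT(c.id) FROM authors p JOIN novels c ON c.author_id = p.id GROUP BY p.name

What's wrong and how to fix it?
Bug: An inner join excludes parents with zero children

Fix: Use LEFT JOIN so parents without children still appear (COUNT(c.id) gives 0)

Corrected query:
SELECT p.name, COUNT(c.id) FROM authors p LEFT JOIN novels c ON c.author_id = p.id GROUP BY p.name

Result:
name   | COUNT(c.id)
-------+------------
Asimov | 0          
Austen | 1          
Borges | 3          
Orwell | 2          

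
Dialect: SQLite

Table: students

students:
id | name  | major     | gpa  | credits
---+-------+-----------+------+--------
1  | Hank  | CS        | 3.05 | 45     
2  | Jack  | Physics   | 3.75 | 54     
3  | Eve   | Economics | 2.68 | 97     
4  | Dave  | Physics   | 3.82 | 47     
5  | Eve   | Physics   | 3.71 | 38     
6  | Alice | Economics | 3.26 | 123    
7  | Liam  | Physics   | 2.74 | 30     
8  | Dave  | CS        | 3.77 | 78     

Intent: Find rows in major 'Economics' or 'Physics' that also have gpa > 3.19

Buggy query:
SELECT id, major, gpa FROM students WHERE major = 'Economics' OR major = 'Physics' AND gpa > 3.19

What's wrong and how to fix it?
Bug: AND binds tighter than OR, so this parses as major = 'Economics' OR (major = 'Physics' AND gpa > 3.19)

Fix: Group the OR with parentheses (or use IN), then AND the threshold

Corrected query:
SELECT id, major, gpa FROM students WHERE (major = 'Economics' OR major = 'Physics') AND gpa > 3.19

Result:
id | major     | gpa 
---+-----------+-----
2  | Physics   | 3.75
4  | Physics   | 3.82
5  | Physics   | 3.71
6  | Economics | 3.26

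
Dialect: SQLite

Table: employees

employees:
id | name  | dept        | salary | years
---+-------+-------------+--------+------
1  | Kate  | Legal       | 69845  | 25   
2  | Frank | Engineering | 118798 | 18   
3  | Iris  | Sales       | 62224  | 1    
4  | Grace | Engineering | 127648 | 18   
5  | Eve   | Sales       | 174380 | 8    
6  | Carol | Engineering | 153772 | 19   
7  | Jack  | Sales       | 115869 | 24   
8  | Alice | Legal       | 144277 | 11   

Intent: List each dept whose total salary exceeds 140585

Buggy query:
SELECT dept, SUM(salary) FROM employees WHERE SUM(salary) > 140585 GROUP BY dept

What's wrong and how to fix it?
Bug: SUM(salary) is an aggregate, but WHERE filters rows before aggregation

Fix: Move the aggregate condition to a HAVING clause

Corrected query:
SELECT dept, SUM(salary) FROM employees GROUP BY dept HAVING SUM(salary) > 140585

Result:
dept        | SUM(salary)
------------+------------
Engineering | 400218     
Legal       | 214122     
Sales       | 352473     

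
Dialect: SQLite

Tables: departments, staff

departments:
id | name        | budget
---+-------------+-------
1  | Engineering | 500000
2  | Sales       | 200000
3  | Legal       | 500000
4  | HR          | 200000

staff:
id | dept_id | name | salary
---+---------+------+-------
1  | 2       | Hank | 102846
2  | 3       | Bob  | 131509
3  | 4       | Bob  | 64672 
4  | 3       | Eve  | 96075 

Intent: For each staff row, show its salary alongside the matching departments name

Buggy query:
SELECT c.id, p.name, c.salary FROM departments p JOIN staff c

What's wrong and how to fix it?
Bug: JOIN with no ON clause produces a cartesian product; every staff row pairs with every departments row

Fix: Specify the join condition linking the foreign key to the parent id

Corrected query:
SELECT c.id, p.name, c.salary FROM departments p JOIN staff c ON c.dept_id = p.id

Result:
id | name  | salary
---+-------+-------
1  | Sales | 102846
2  | Legal | 131509
3  | HR    | 64672 
4  | Legal | 96075 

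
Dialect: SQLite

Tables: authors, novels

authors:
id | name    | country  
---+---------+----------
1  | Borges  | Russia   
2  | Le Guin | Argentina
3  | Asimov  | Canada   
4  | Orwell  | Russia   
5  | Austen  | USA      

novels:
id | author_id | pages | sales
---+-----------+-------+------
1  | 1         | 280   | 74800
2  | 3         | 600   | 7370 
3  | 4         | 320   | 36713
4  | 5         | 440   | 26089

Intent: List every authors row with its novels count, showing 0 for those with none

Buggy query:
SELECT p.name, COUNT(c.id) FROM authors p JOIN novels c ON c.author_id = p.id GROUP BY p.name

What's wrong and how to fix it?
Bug: INNER JOIN drops authors rows that have no matching novels rows

Fix: Use LEFT JOIN so parents without children still appear (COUNT(c.id) gives 0)

Corrected query:
SELECT p.name, COUNT(c.id) FROM authors p LEFT JOIN novels c ON c.author_id = p.id GROUP BY p.name

Result:
name    | COUNT(c.id)
--------+------------
Asimov  | 1          
Austen  | 1          
Borges  | 1          
Le Guin | 0          
Orwell  | 1          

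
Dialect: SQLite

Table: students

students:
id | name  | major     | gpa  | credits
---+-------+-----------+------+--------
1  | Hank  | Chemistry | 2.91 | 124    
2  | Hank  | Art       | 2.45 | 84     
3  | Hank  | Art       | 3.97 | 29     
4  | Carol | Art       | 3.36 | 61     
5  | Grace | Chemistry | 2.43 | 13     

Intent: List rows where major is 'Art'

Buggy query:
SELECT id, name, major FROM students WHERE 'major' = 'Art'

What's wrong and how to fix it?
Bug: 'major' in single quotes is a string literal, not the column; the comparison is literal-vs-literal and never true

Fix: Reference the column as major without single quotes

Corrected query:
SELECT id, name, major FROM students WHERE major = 'Art'

Result:
id | name  | major
---+-------+------
2  | Hank  | Art  
3  | Hank  | Art  
4  | Carol | Art  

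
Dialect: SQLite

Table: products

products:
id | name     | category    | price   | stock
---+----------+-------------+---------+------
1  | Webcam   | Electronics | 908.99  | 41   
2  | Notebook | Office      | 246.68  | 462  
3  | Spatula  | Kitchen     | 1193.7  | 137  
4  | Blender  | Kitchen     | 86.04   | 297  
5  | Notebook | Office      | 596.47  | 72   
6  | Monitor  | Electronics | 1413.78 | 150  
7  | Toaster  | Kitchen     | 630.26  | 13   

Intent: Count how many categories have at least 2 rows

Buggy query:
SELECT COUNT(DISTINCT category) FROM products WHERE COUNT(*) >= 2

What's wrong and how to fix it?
Bug: WHERE filters individual rows, not groups, so a group-level COUNT is invalid there

Fix: Group first with HAVING COUNT(*) >= 2, then COUNT the resulting groups

Corrected query:
SELECT COUNT(*) FROM (SELECT category FROM products GROUP BY category HAVING COUNT(*) >= 2)

Result:
COUNT(*)
--------
3       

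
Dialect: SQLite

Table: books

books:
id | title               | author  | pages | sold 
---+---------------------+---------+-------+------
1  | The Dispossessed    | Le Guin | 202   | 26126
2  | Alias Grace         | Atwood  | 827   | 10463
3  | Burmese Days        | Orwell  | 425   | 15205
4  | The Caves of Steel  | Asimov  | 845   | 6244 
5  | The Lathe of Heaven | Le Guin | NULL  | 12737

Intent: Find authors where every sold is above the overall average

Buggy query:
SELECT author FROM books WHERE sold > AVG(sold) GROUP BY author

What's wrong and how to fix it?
Bug: WHERE evaluates per row before aggregation, so AVG() is unavailable

Fix: Compute the overall average in a scalar subquery and compare each group's MIN against it in HAVING

Corrected query:
SELECT author FROM books GROUP BY author HAVING MIN(sold) > (SELECT AVG(sold) FROM books)

Result:
author
------
Orwell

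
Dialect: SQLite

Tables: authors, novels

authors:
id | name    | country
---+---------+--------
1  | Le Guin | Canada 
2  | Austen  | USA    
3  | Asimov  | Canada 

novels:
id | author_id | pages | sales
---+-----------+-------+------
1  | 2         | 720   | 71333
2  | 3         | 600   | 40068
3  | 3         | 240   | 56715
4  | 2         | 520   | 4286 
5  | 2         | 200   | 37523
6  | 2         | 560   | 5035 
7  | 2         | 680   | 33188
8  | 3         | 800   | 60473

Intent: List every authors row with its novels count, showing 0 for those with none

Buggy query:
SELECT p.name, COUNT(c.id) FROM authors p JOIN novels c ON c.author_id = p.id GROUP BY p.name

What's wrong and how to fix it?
Bug: An inner join excludes parents with zero children

Fix: Switch to LEFT JOIN to retain unmatched parent rows

Corrected query:
SELECT p.name, COUNT(c.id) FROM authors p LEFT JOIN novels c ON c.author_id = p.id GROUP BY p.name

Result:
name    | COUNT(c.id)
--------+------------
Asimov  | 3          
Austen  | 5          
Le Guin | 0          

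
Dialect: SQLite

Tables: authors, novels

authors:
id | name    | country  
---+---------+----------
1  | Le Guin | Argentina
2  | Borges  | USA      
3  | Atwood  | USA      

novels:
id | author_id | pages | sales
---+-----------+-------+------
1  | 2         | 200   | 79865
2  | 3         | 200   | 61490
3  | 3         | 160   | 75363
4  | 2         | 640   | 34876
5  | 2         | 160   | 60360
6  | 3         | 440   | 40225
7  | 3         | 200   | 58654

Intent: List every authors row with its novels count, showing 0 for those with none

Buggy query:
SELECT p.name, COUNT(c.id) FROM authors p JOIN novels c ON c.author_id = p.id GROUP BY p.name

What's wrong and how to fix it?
Bug: INNER JOIN drops authors rows that have no matching novels rows

Fix: Switch to LEFT JOIN to retain unmatched parent rows

Corrected query:
SELECT p.name, COUNT(c.id) FROM authors p LEFT JOIN novels c ON c.author_id = p.id GROUP BY p.name

Result:
name    | COUNT(c.id)
--------+------------
Atwood  | 4          
Borges  | 3          
Le Guin | 0          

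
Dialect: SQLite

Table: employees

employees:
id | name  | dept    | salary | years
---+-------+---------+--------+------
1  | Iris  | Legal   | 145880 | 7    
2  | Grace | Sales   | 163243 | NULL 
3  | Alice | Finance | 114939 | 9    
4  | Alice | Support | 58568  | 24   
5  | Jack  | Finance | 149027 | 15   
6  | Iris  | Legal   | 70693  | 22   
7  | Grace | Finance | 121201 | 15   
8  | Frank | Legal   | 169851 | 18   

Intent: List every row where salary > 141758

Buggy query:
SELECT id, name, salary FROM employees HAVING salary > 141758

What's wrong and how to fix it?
Bug: This is a non-aggregate query (no GROUP BY, no aggregates), so in SQLite the HAVING clause is invalid here; a row-level condition belongs in WHERE

Fix: Replace HAVING with WHERE since the condition applies to individual rows

Corrected query:
SELECT id, name, salary FROM employees WHERE salary > 141758

Result:
id | name  | salary
---+-------+-------
1  | Iris  | 145880
2  | Grace | 163243
5  | Jack  | 149027
8  | Frank | 169851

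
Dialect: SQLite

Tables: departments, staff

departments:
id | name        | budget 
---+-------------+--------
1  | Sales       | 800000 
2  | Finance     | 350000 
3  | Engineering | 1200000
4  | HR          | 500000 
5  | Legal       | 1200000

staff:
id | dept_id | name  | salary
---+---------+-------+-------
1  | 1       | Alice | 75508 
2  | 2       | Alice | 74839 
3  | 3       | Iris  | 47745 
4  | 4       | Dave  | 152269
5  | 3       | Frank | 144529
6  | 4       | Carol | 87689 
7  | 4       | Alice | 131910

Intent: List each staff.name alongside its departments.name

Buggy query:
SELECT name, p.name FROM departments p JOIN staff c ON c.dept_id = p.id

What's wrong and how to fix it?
Bug: 'name' exists in both joined tables, so the database can't tell which one is meant

Fix: Prefix ambiguous columns with the table alias

Corrected query:
SELECT c.name, p.name FROM departments p JOIN staff c ON c.dept_id = p.id

Result:
name  | name       
------+------------
Alice | Sales      
Alice | Finance    
Iris  | Engineering
Dave  | HR         
Frank | Engineering
Carol | HR         
Alice | HR         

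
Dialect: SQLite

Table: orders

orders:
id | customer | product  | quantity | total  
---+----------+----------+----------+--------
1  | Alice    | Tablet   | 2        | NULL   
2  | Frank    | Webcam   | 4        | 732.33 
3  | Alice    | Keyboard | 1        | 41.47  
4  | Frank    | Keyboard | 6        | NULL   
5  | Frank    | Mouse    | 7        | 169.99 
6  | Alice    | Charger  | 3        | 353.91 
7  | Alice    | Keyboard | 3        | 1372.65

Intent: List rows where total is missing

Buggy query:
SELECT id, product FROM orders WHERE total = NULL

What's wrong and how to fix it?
Bug: Comparing to NULL with '=' never matches; NULL = NULL is unknown, not true

Fix: Use IS NULL to test for NULL

Corrected query:
SELECT id, product FROM orders WHERE total IS NULL

Result:
id | product 
---+---------
1  | Tablet  
4  | Keyboard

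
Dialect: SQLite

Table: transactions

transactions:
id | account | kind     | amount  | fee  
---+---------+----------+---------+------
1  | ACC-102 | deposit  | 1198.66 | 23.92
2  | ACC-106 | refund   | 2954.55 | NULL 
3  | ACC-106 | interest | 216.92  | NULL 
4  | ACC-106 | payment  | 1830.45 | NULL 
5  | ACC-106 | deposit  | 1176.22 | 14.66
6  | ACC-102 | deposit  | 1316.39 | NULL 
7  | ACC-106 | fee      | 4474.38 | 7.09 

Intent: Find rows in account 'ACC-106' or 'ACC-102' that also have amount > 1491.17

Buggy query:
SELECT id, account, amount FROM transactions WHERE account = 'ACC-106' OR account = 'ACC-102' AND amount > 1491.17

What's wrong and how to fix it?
Bug: AND binds tighter than OR, so this parses as account = 'ACC-106' OR (account = 'ACC-102' AND amount > 1491.17)

Fix: Add parentheses around the OR so the AND applies to both alternatives

Corrected query:
SELECT id, account, amount FROM transactions WHERE (account = 'ACC-106' OR account = 'ACC-102') AND amount > 1491.17

Result:
id | account | amount 
---+---------+--------
2  | ACC-106 | 2954.55
4  | ACC-106 | 1830.45
7  | ACC-106 | 4474.38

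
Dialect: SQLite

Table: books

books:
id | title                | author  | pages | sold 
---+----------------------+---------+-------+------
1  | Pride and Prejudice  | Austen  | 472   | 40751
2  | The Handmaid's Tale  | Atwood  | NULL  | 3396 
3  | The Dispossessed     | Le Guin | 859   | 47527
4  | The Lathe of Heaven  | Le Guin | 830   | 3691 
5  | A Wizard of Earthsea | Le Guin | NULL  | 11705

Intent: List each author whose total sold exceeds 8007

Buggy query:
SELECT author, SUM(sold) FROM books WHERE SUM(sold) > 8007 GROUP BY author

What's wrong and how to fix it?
Bug: Aggregate functions cannot appear in a WHERE clause

Fix: Move the aggregate condition to a HAVING clause

Corrected query:
SELECT author, SUM(sold) FROM books GROUP BY author HAVING SUM(sold) > 8007

Result:
author  | SUM(sold)
--------+----------
Austen  | 40751    
Le Guin | 62923    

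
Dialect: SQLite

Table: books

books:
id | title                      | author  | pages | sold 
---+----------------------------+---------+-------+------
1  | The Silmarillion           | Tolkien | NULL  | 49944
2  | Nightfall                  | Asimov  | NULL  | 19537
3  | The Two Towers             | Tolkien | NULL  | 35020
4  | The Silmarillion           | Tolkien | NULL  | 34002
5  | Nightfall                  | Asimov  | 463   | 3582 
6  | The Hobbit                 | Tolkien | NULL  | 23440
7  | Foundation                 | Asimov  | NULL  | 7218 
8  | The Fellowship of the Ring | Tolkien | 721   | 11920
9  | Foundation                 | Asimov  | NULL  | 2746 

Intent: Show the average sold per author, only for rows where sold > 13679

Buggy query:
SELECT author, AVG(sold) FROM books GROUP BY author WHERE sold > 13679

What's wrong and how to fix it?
Bug: Row-level WHERE must come before GROUP BY in the clause order

Fix: Move the WHERE clause before GROUP BY

Corrected query:
SELECT author, AVG(sold) FROM books WHERE sold > 13679 GROUP BY author

Result:
author  | AVG(sold)
--------+----------
Asimov  | 19537    
Tolkien | 35601.5  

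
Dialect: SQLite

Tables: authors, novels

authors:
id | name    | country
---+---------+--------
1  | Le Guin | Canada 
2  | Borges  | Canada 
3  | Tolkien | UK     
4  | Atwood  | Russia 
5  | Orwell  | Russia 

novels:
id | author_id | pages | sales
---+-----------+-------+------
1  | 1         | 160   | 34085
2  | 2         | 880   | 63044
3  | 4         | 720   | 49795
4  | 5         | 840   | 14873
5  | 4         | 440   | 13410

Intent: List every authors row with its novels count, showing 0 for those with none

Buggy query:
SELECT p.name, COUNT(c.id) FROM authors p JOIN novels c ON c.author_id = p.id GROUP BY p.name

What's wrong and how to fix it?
Bug: An inner join excludes parents with zero children

Fix: Use LEFT JOIN so parents without children still appear (COUNT(c.id) gives 0)

Corrected query:
SELECT p.name, COUNT(c.id) FROM authors p LEFT JOIN novels c ON c.author_id = p.id GROUP BY p.name

Result:
name    | COUNT(c.id)
--------+------------
Atwood  | 2          
Borges  | 1          
Le Guin | 1          
Orwell  | 1          
Tolkien | 0          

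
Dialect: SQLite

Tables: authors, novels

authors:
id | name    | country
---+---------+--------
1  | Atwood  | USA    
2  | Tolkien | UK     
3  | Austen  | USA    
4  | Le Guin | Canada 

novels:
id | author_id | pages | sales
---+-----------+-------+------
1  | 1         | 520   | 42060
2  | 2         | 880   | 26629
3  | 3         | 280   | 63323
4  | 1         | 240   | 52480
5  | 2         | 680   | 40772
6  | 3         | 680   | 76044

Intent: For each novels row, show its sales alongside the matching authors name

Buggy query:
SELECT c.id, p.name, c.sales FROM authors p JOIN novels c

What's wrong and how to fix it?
Bug: JOIN with no ON clause produces a cartesian product; every novels row pairs with every authors row

Fix: Specify the join condition linking the foreign key to the parent id

Corrected query:
SELECT c.id, p.name, c.sales FROM authors p JOIN novels c ON c.author_id = p.id

Result:
id | name    | sales
---+---------+------
1  | Atwood  | 42060
2  | Tolkien | 26629
3  | Austen  | 63323
4  | Atwood  | 52480
5  | Tolkien | 40772
6  | Austen  | 76044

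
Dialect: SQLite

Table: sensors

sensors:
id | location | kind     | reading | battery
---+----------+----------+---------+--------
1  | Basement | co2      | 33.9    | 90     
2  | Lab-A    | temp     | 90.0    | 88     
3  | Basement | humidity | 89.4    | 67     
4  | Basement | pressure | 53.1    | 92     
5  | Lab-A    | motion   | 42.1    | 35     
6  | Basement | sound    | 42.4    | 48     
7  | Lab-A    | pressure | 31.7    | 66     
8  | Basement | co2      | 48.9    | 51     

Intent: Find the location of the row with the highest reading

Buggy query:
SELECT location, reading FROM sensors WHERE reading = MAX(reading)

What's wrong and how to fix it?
Bug: WHERE is evaluated per row; an aggregate over the whole table isn't defined there

Fix: Wrap MAX in a scalar subquery so WHERE compares against a single value

Corrected query:
SELECT location, reading FROM sensors WHERE reading = (SELECT MAX(reading) FROM sensors)

Result:
location | reading
---------+--------
Lab-A    | 90     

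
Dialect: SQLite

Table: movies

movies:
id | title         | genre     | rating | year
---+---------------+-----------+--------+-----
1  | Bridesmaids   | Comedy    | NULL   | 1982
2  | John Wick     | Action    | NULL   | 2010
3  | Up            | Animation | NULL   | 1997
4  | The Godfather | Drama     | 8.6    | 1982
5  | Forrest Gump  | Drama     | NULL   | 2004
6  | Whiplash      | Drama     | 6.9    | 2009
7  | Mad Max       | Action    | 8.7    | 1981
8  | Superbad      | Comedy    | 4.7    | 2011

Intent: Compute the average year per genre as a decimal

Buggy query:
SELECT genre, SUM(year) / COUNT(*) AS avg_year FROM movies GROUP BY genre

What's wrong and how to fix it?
Bug: SUM(year) and COUNT(*) are both integers; the division truncates the fractional part

Fix: Cast one side to REAL so the division keeps the fractional part

Corrected query:
SELECT genre, SUM(year) * 1.0 / COUNT(*) AS avg_year FROM movies GROUP BY genre

Result:
genre     | avg_year   
----------+------------
Action    | 1995.5     
Animation | 1997       
Comedy    | 1996.5     
Drama     | 1998.333333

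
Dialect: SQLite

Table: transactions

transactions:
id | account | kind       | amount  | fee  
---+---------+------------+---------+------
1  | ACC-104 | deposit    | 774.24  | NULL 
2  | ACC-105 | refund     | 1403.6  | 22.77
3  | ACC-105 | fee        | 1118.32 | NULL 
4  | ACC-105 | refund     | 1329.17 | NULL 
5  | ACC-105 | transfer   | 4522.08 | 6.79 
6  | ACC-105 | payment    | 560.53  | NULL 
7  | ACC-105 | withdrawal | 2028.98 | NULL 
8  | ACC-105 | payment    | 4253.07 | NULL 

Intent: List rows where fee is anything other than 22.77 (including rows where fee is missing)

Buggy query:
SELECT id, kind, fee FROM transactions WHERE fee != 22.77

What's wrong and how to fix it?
Bug: Inequality against NULL is unknown, not true; rows with NULL are dropped

Fix: Handle NULL separately with IS NULL alongside the inequality

Corrected query:
SELECT id, kind, fee FROM transactions WHERE fee != 22.77 OR fee IS NULL

Result:
id | kind       | fee 
---+------------+-----
1  | deposit    | NULL
3  | fee        | NULL
4  | refund     | NULL
5  | transfer   | 6.79
6  | payment    | NULL
7  | withdrawal | NULL
8  | payment    | NULL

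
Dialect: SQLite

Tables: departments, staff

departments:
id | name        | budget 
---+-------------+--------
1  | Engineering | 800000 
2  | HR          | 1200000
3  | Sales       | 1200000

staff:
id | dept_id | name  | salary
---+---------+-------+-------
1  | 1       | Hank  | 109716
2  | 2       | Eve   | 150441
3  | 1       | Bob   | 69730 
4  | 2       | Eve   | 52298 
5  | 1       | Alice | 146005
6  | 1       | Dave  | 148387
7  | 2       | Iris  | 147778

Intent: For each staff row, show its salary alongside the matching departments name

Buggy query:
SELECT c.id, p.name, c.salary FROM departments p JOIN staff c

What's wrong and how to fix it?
Bug: JOIN with no ON clause produces a cartesian product; every staff row pairs with every departments row

Fix: Add ON c.dept_id = p.id to the JOIN

Corrected query:
SELECT c.id, p.name, c.salary FROM departments p JOIN staff c ON c.dept_id = p.id

Result:
id | name        | salary
---+-------------+-------
1  | Engineering | 109716
2  | HR          | 150441
3  | Engineering | 69730 
4  | HR          | 52298 
5  | Engineering | 146005
6  | Engineering | 148387
7  | HR          | 147778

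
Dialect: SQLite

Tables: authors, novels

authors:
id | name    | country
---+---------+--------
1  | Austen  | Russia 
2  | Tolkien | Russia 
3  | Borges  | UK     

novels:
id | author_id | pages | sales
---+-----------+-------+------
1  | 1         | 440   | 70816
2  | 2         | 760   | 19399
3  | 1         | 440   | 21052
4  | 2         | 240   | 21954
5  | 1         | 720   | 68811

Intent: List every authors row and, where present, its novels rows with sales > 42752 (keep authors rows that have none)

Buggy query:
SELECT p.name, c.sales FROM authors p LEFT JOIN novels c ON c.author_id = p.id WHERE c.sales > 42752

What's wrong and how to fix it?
Bug: Filtering c.sales in WHERE discards the NULL rows produced by LEFT JOIN, turning it into an inner join

Fix: Put 'c.sales > 42752' in the JOIN's ON clause instead of WHERE

Corrected query:
SELECT p.name, c.sales FROM authors p LEFT JOIN novels c ON c.author_id = p.id AND c.sales > 42752

Result:
name    | sales
--------+------
Austen  | 68811
Austen  | 70816
Tolkien | NULL 
Borges  | NULL 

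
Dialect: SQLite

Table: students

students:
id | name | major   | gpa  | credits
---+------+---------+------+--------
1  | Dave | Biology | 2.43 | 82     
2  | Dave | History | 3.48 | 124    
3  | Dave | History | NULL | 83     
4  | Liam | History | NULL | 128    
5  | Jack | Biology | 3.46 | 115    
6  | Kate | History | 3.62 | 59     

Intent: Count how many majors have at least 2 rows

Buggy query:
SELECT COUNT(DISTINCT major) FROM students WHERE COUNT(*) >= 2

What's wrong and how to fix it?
Bug: WHERE filters individual rows, not groups, so a group-level COUNT is invalid there

Fix: Group first with HAVING COUNT(*) >= 2, then COUNT the resulting groups

Corrected query:
SELECT COUNT(*) FROM (SELECT major FROM students GROUP BY major HAVING COUNT(*) >= 2)

Result:
COUNT(*)
--------
2       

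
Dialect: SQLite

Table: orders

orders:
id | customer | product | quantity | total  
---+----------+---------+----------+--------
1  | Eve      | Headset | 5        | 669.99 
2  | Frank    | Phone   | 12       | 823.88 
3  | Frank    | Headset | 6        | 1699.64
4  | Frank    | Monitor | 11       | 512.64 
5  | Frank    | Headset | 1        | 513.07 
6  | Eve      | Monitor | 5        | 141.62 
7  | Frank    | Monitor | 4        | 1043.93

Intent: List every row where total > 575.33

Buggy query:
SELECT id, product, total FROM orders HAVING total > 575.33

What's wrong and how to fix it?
Bug: This is a non-aggregate query (no GROUP BY, no aggregates), so in SQLite the HAVING clause is invalid here; a row-level condition belongs in WHERE

Fix: Replace HAVING with WHERE since the condition applies to individual rows

Corrected query:
SELECT id, product, total FROM orders WHERE total > 575.33

Result:
id | product | total  
---+---------+--------
1  | Headset | 669.99 
2  | Phone   | 823.88 
3  | Headset | 1699.64
7  | Monitor | 1043.93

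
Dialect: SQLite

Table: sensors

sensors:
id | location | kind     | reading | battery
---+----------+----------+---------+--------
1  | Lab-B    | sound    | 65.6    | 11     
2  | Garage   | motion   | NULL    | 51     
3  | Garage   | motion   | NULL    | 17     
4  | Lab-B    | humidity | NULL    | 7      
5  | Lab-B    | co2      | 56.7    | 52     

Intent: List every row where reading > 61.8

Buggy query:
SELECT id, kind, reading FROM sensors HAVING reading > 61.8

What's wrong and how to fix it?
Bug: This is a non-aggregate query (no GROUP BY, no aggregates), so in SQLite the HAVING clause is invalid here; a row-level condition belongs in WHERE

Fix: Use WHERE for row-level filtering

Corrected query:
SELECT id, kind, reading FROM sensors WHERE reading > 61.8

Result:
id | kind  | reading
---+-------+--------
1  | sound | 65.6   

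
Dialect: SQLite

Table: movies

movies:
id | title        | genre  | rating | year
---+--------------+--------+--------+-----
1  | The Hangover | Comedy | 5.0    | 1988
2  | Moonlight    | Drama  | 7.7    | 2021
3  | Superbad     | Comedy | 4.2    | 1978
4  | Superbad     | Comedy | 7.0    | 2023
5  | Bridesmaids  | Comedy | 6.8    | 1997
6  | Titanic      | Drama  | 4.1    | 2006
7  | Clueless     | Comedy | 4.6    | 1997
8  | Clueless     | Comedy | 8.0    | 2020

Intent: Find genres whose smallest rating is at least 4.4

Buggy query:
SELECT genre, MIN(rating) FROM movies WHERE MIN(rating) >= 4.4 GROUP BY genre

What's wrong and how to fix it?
Bug: MIN() in WHERE is a misuse of aggregate

Fix: Replace WHERE with HAVING after the GROUP BY

Corrected query:
SELECT genre, MIN(rating) FROM movies GROUP BY genre HAVING MIN(rating) >= 4.4

Result:
(no rows)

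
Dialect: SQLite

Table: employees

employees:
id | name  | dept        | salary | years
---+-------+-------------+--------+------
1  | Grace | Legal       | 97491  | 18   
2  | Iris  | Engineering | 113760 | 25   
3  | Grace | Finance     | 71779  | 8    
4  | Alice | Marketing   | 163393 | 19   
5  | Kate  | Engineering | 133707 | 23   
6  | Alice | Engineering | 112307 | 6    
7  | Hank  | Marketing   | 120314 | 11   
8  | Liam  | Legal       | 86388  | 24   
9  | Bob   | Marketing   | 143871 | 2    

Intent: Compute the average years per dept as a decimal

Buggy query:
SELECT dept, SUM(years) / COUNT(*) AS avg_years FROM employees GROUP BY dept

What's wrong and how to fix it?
Bug: Both operands are integers, so '/' performs integer division and truncates

Fix: Cast one side to REAL so the division keeps the fractional part

Corrected query:
SELECT dept, SUM(years) * 1.0 / COUNT(*) AS avg_years FROM employees GROUP BY dept

Result:
dept        | avg_years
------------+----------
Engineering | 18       
Finance     | 8        
Legal       | 21       
Marketing   | 10.666667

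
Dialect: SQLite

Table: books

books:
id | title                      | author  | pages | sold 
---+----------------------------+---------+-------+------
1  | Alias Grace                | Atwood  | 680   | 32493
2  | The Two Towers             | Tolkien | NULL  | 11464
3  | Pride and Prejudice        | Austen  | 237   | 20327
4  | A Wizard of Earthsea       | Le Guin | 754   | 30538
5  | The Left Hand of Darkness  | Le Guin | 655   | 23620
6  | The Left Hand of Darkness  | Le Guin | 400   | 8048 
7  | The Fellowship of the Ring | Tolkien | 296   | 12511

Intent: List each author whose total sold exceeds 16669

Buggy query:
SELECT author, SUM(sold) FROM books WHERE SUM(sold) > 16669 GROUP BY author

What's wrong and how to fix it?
Bug: Aggregate functions cannot appear in a WHERE clause

Fix: Move the aggregate condition to a HAVING clause

Corrected query:
SELECT author, SUM(sold) FROM books GROUP BY author HAVING SUM(sold) > 16669

Result:
author  | SUM(sold)
--------+----------
Atwood  | 32493    
Austen  | 20327    
Le Guin | 62206    
Tolkien | 23975    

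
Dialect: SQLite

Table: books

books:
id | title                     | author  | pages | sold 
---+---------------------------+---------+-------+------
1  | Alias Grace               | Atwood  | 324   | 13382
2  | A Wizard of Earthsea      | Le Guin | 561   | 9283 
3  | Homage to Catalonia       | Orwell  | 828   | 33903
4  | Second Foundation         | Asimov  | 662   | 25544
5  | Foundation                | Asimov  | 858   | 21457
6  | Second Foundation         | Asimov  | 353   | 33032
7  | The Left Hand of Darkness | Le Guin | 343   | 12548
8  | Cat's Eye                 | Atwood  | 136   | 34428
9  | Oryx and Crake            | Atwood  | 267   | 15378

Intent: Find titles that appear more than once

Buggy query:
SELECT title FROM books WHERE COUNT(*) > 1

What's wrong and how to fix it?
Bug: WHERE can't reference COUNT(*); aggregates are computed after WHERE

Fix: GROUP BY title, then filter groups with HAVING COUNT(*) > 1

Corrected query:
SELECT title FROM books GROUP BY title HAVING COUNT(*) > 1

Result:
title            
-----------------
Second Foundation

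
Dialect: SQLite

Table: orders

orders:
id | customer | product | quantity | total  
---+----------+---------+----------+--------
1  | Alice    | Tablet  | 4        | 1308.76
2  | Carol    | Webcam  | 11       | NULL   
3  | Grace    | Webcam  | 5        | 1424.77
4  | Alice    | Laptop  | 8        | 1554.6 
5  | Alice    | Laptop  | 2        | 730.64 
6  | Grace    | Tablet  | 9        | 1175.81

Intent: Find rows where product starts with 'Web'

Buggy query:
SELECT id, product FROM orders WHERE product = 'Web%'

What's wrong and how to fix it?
Bug: Wildcards only work with LIKE; '=' treats '%' as a literal character

Fix: Replace '=' with LIKE so 'Web%' is treated as a pattern

Corrected query:
SELECT id, product FROM orders WHERE product LIKE 'Web%'

Result:
id | product
---+--------
2  | Webcam 
3  | Webcam 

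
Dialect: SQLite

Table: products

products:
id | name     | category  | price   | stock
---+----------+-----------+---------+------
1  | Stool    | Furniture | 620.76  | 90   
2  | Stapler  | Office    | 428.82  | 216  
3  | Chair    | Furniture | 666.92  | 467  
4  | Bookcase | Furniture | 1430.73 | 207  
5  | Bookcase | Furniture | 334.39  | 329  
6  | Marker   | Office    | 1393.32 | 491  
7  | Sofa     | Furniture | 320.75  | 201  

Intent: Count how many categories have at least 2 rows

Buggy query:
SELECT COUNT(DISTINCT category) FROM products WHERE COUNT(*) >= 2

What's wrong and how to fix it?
Bug: WHERE filters individual rows, not groups, so a group-level COUNT is invalid there

Fix: Group first with HAVING COUNT(*) >= 2, then COUNT the resulting groups

Corrected query:
SELECT COUNT(*) FROM (SELECT category FROM products GROUP BY category HAVING COUNT(*) >= 2)

Result:
COUNT(*)
--------
2       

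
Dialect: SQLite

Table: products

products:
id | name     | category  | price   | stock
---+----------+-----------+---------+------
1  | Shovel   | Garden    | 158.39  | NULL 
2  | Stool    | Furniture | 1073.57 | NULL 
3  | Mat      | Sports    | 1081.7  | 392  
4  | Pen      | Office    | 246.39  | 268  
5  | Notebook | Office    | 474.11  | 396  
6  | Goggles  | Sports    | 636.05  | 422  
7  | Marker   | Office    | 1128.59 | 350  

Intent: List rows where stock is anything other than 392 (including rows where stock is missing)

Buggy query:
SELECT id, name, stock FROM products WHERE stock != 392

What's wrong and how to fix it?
Bug: Inequality against NULL is unknown, not true; rows with NULL are dropped

Fix: Handle NULL separately with IS NULL alongside the inequality

Corrected query:
SELECT id, name, stock FROM products WHERE stock != 392 OR stock IS NULL

Result:
id | name     | stock
---+----------+------
1  | Shovel   | NULL 
2  | Stool    | NULL 
4  | Pen      | 268  
5  | Notebook | 396  
6  | Goggles  | 422  
7  | Marker   | 350  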